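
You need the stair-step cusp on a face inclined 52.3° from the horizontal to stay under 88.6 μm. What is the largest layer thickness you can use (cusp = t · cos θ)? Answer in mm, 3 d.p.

t = h_c / cos θ = 0.0886 / 0.6115 = 0.145 mm.

0.145 mm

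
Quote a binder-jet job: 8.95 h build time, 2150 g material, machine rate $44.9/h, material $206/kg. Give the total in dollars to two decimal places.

$844.76

Machine-time cost = 44.9 × 8.95 = $401.855.
Feedstock cost: 206 × 2150/1000 → $442.90.
Total = 401.855 + 442.90 = 844.755 ≈ $844.76.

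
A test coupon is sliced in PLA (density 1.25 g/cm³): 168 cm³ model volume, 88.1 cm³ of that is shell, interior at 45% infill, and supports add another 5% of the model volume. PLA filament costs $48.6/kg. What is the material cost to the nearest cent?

$8.05

Interior volume = 168 − 88.1 = 79.9 cm³.
Deposited infill = 0.45 × 79.9 = 35.955 cm³.
Support = 0.05 × 168, so 8.4 cm³.
Total extruded: 88.1 + 35.955 + 8.4 → 132.455 cm³.
Mass = 132.455 × 1.25, so 165.56875 g.
Cost = 165.56875 g / 1000 × $48.6/kg = $8.05.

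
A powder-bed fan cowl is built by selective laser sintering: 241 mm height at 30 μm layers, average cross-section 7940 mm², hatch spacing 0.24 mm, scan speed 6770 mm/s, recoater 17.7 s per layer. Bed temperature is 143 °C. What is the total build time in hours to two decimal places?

50.41 hours

Layers = ⌈241/0.03⌉ = 8034.
Scan path per layer: 7940 / 0.24 → 33083.3 mm.
Laser time per layer = 33083.3 / 6770, so 4.8868 s.
Per-layer time = 4.8868 + 17.7, so 22.5868 s.
Total: 8034 × 22.5868 s = 181462.3512 s → 50.41 hours.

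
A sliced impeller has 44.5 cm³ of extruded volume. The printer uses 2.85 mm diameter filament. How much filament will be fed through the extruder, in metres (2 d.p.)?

6.98 m

A = π r² = π × 1.425² = 6.3794 mm².
Length = 44.5 cm³ / 6.3794 mm² = 44500 / 6.3794 = 6975.58 mm = 6.98 m.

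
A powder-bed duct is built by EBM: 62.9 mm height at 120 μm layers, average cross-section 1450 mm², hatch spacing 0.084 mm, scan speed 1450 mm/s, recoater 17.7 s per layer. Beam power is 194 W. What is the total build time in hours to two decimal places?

4.32 hours

Layers = ⌈62.9/0.12⌉ = 525.
Scan path per layer = 1450 / 0.084, so 17261.9 mm.
Scan time per layer = 17261.9 / 1450 = 11.9048 s.
Per-layer time: 11.9048 + 17.7 → 29.6048 s.
Total: 525 × 29.6048 s = 15542.52 s → 4.32 hours.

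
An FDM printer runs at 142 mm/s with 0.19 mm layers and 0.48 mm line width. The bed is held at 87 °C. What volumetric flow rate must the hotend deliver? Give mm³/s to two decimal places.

12.95

Bead cross-section: 0.19 × 0.48 → 0.0912 mm².
Volumetric flow = 142 × 0.0912 = 12.95 mm³/s.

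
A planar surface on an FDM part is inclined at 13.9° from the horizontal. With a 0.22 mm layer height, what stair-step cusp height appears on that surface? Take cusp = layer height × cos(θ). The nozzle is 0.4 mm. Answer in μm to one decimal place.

213.6 μm

Cusp = layer height × cos(13.9°) = 0.22 × 0.9707 = 0.213554 mm = 213.6 μm.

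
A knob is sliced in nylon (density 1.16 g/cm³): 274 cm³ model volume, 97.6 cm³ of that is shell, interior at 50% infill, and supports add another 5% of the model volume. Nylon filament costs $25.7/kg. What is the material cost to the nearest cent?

Infill region = 274 − 97.6 = 176.4 cm³.
Deposited infill: 0.50 × 176.4 → 88.2 cm³.
Support = 0.05 × 274, so 13.7 cm³.
Total extruded: 97.6 + 88.2 + 13.7 → 199.5 cm³.
Mass = 199.5 × 1.16 = 231.42 g.
At $25.7/kg: 231.42/1000 × 25.7 = $5.95.

$5.95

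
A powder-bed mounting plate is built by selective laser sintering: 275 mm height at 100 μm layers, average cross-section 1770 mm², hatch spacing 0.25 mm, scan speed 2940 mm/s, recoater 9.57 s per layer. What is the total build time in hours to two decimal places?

Number of layers: 275 / 0.1 → 2750 (rounded up).
Scan path per layer: 1770 / 0.25 → 7080 mm.
Scan time per layer = 7080 / 2940, so 2.4082 s.
Per-layer time = 2.4082 + 9.57, so 11.9782 s.
Build time = 2750 × 11.9782 = 32940.05 s = 9.15 hours.

9.15 hours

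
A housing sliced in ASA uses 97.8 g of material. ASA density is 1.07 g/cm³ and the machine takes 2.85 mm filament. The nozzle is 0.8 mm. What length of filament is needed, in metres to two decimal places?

Volume = 97.8 g / 1.07 g·cm⁻³ = 91.4019 cm³ = 91401.9 mm³.
A = π r² = π × 1.425² = 6.3794 mm².
L = V/A = 91401.9/6.3794 = 14327.66 mm → 14.33 m.

14.33 m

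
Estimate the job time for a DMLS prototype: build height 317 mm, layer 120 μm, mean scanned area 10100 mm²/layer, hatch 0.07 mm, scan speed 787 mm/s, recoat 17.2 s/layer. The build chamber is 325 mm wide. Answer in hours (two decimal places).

147.17 hours

Layers = ⌈317/0.12⌉ = 2642.
Per-layer scan distance = 10100 / 0.07 = 144285.7 mm.
Laser time per layer = 144285.7 / 787, so 183.3363 s.
Per-layer time = 183.3363 + 17.2, so 200.5363 s.
Build time = 2642 × 200.5363 = 529816.9046 s = 147.17 hours.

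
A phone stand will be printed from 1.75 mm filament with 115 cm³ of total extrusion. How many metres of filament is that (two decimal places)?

Filament cross-section = π × (1.75/2)² = 2.4053 mm².
Length = 115 cm³ / 2.4053 mm² = 115000 / 2.4053 = 47811.08 mm = 47.81 m.

47.81 m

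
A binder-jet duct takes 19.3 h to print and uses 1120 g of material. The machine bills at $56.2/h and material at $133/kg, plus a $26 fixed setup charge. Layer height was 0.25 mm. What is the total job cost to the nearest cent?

Machine cost = 56.2 × 19.3, so $1084.66.
Feedstock cost: 133 × 1120/1000 → $148.96.
Total = 1084.66 + 148.96 + 26 = $1259.62.

$1259.62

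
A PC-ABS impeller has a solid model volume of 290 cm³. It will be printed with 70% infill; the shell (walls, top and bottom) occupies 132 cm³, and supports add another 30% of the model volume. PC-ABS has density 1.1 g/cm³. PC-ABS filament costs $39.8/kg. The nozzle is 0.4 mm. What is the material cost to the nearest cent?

$14.43

Volume inside the shell = 290 − 132 = 158 cm³.
Infill deposited: 0.70 × 158 → 110.6 cm³.
Support = 0.30 × 290, so 87 cm³.
Deposited volume = 132 + 110.6 + 87, so 329.6 cm³.
Mass = 329.6 × 1.1, so 362.56 g.
At $39.8/kg: 362.56/1000 × 39.8 = $14.43.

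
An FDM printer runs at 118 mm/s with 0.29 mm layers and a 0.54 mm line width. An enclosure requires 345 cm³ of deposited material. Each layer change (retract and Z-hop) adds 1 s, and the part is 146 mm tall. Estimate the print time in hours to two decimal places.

Line area = 0.29 × 0.54 = 0.1566 mm².
Total extruded path = 345000/0.1566 = 2203065.1 mm.
Time extruding: 2203065.1 / 118 → 18670 s.
Number of layers: 146 / 0.29 → 504 (rounded up).
Z-hop total: 504 × 1 → 504 s.
Total = 18670 + 504 = 19174 s = 5.33 hours.

5.33 hours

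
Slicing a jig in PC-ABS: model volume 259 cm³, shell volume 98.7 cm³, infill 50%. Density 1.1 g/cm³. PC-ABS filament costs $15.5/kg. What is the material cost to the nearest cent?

Infill region = 259 − 98.7 = 160.3 cm³.
Infill volume = 0.50 × 160.3 = 80.15 cm³.
Deposited volume = 98.7 + 80.15, so 178.85 cm³.
Mass = 178.85 × 1.1 = 196.735 g.
Cost = 196.735 g / 1000 × $15.5/kg = $3.05.

$3.05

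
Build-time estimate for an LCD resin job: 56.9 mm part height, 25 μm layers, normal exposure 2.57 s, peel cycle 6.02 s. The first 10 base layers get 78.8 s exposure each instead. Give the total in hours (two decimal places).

Number of layers: 56.9 / 0.025 → 2276 (rounded up).
Burn-in layers = 10 × (78.8 + 6.02) = 848.2 s.
Normal layers = 2266 × (2.57 + 6.02) = 19464.94 s.
Sum: 848.2 + 19464.94 = 20313.14 s → 5.64 hours.

5.64 hours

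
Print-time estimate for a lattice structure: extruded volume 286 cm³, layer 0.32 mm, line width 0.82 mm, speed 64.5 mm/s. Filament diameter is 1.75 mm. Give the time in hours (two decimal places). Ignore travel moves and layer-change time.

Extrusion cross-section: 0.32 × 0.82 → 0.2624 mm².
Total extruded path = 286000/0.2624 = 1089939 mm.
Extrusion time: 1089939 / 64.5 → 16898.3 s.
16898.3 s = 4.69 hours.

4.69 hours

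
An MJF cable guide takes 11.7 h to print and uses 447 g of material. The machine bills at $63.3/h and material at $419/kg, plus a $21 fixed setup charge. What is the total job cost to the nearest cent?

$948.90

Machine cost = 63.3 × 11.7, so $740.61.
Material charge = 419 × 447/1000 = $187.293.
Total = 740.61 + 187.293 + 21 = 948.903 ≈ $948.90.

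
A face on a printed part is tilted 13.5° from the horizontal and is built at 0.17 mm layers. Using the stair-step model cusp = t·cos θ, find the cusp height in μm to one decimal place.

165.3 μm

h_c = t·cos θ = 0.17 × 0.9724 = 0.165308 mm (165.3 μm).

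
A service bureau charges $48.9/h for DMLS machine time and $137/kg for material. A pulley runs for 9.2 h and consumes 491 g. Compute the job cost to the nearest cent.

$517.15

Machine cost = 48.9 × 9.2 = $449.88.
Feedstock cost = 137 × 491/1000, so $67.267.
Job cost: 449.88 + 67.267 = 517.147 ≈ $517.15.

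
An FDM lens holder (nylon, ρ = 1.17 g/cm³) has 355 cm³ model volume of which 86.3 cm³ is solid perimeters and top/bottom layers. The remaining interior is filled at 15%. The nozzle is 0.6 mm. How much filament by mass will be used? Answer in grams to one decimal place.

148.1 g

Volume inside the shell = 355 − 86.3 = 268.7 cm³.
Infill volume = 0.15 × 268.7, so 40.305 cm³.
Total printed volume: 86.3 + 40.305 → 126.605 cm³.
Mass = 126.605 × 1.17, so 148.12785 g.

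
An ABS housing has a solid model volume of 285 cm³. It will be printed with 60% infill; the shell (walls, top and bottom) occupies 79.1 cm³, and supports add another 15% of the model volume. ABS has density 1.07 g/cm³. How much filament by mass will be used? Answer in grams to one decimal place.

262.6 g

Infill region: 285 − 79.1 → 205.9 cm³.
Infill volume = 0.60 × 205.9 = 123.54 cm³.
Support: 0.15 × 285 → 42.75 cm³.
Total printed volume: 79.1 + 123.54 + 42.75 → 245.39 cm³.
Mass: 245.39 × 1.07 → 262.5673 g.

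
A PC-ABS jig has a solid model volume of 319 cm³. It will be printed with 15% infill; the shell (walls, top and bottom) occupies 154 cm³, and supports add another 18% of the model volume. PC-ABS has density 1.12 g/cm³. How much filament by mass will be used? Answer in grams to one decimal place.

264.5 g

Volume inside the shell = 319 − 154, so 165 cm³.
Deposited infill = 0.15 × 165, so 24.75 cm³.
Support = 0.18 × 319 = 57.42 cm³.
Deposited volume = 154 + 24.75 + 57.42, so 236.17 cm³.
Mass = 236.17 × 1.12 = 264.5104 g.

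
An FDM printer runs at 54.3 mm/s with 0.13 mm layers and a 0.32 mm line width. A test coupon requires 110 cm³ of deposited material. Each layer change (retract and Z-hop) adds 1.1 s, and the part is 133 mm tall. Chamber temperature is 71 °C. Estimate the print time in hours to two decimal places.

13.84 hours

Extrusion cross-section = 0.13 × 0.32 = 0.0416 mm².
Path length: 110000 mm³ / 0.0416 mm² → 2644230.8 mm.
Print-move time = 2644230.8 / 54.3 = 48696.7 s.
Layer count = ceil(133 / 0.13) = 1024.
Layer-change overhead: 1024 × 1.1 → 1126.4 s.
Total = 48696.7 + 1126.4 = 49823.1 s = 13.84 hours.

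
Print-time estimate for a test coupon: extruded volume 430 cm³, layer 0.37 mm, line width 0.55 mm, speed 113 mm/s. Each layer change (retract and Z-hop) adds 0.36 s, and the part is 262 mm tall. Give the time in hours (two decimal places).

Line area: 0.37 × 0.55 → 0.2035 mm².
Path length: 430000 mm³ / 0.2035 mm² → 2113022.1 mm.
Time extruding = 2113022.1 / 113 = 18699.3 s.
Number of layers: 262 / 0.37 → 709 (rounded up).
Non-print overhead = 709 × 0.36 = 255.24 s.
Total = 18699.3 + 255.24 = 18954.54 s = 5.27 hours.

5.27 hours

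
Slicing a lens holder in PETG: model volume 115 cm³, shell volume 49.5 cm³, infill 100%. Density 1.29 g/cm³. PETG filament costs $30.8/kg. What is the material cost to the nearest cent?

$4.57

Volume inside the shell = 115 − 49.5, so 65.5 cm³.
Infill volume: 1.00 × 65.5 → 65.5 cm³.
Total printed volume = 49.5 + 65.5, so 115 cm³.
Mass: 115 × 1.29 → 148.35 g.
At $30.8/kg: 148.35/1000 × 30.8 = $4.57.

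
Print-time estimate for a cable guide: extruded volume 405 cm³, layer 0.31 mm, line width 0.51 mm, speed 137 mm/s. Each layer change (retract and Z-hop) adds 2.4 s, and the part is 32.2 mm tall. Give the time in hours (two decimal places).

Line area: 0.31 × 0.51 → 0.1581 mm².
Toolpath length = 405 cm³ / 0.1581 mm² = 405000 / 0.1581 = 2561669.8 mm.
Extrusion time = 2561669.8 / 137 = 18698.3 s.
Layer count = ceil(32.2 / 0.31) = 104.
Z-hop total = 104 × 2.4, so 249.6 s.
Altogether 18698.3 + 249.6 = 18947.9 s, i.e. 5.26 hours.

5.26 hours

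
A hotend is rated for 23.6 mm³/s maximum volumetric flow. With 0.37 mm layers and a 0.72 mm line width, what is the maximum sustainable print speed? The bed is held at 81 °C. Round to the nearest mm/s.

89 mm/s

Extrusion cross-section = 0.37 × 0.72 = 0.2664 mm².
v_max = Q/A = 23.6/0.2664 = 88.59 mm/s → 89 mm/s.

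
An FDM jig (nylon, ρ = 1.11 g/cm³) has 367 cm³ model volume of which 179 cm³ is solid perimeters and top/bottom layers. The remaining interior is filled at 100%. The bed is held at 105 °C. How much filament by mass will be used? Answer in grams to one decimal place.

407.4 g

Infill region: 367 − 179 → 188 cm³.
Deposited infill = 1.00 × 188 = 188 cm³.
Total printed volume: 179 + 188 → 367 cm³.
Mass = 367 × 1.11, so 407.37 g.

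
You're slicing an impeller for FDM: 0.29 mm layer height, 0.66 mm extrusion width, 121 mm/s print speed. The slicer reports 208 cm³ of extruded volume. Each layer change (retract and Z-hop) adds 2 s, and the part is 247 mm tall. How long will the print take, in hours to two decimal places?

Extrusion cross-section: 0.29 × 0.66 → 0.1914 mm².
Toolpath length = 208 cm³ / 0.1914 mm² = 208000 / 0.1914 = 1086729.4 mm.
Extrusion time = 1086729.4 / 121, so 8981.2 s.
Layers = ⌈247/0.29⌉ = 852.
Layer-change overhead: 852 × 2 → 1704 s.
Altogether 8981.2 + 1704 = 10685.2 s, i.e. 2.97 hours.

2.97 hours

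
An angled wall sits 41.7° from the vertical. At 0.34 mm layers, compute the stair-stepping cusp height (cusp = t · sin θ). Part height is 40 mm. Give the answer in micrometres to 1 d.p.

226.2 μm

Cusp = layer height × sin(41.7°) = 0.34 × 0.6652 = 0.226168 mm = 226.2 μm.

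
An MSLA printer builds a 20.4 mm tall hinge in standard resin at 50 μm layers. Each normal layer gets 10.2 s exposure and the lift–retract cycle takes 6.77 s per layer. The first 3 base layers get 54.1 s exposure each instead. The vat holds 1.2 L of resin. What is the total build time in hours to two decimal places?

Number of layers: 20.4 / 0.05 → 408 (rounded up).
Burn-in layers = 3 × (54.1 + 6.77), so 182.61 s.
Normal layers: 405 × (10.2 + 6.77) → 6872.85 s.
Total = 182.61 + 6872.85 = 7055.46 s = 1.96 hours.

1.96 hours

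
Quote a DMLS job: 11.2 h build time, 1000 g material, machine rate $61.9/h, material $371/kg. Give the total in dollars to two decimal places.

Time charge = 61.9 × 11.2, so $693.28.
Feedstock cost = 371 × 1000/1000 = $371.00.
Job cost: 693.28 + 371.00 = $1064.28.

$1064.28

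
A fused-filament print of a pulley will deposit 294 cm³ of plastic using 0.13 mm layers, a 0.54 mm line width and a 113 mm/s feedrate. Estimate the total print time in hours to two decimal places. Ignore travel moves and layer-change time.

Line area = 0.13 × 0.54 = 0.0702 mm².
Total extruded path = 294000/0.0702 = 4188034.2 mm.
Time extruding = 4188034.2 / 113, so 37062.2 s.
In the requested units: 37062.2 s = 10.30 hours.

10.30 hours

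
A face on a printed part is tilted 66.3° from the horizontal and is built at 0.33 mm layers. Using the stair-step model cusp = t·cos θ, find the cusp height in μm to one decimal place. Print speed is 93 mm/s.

cos(66.3°) = 0.4019, so cusp = 0.33 × 0.4019 = 0.132627 mm → 132.6 μm.

132.6 μm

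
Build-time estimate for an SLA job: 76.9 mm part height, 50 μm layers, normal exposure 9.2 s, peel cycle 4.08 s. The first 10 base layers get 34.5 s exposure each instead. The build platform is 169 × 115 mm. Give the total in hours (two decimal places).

Layers = ⌈76.9/0.05⌉ = 1538.
Bottom layers = 10 × (34.5 + 4.08) = 385.8 s.
Regular layers: 1528 × (9.2 + 4.08) → 20291.84 s.
Total = 385.8 + 20291.84 = 20677.64 s = 5.74 hours.

5.74 hours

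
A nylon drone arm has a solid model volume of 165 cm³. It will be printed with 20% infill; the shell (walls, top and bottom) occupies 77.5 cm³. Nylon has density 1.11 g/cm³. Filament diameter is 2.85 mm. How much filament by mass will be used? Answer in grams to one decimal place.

Infill region: 165 − 77.5 → 87.5 cm³.
Deposited infill = 0.20 × 87.5 = 17.5 cm³.
Deposited volume: 77.5 + 17.5 → 95 cm³.
Mass = 95 × 1.11 = 105.45 g.

105.5 g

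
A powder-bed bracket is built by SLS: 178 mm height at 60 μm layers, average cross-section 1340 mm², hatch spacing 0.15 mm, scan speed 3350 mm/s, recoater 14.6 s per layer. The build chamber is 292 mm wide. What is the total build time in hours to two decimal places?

Layer count = ceil(178 / 0.06) = 2967.
Per-layer scan distance = 1340 / 0.15, so 8933.3 mm.
Scan time per layer = 8933.3 / 3350 = 2.6667 s.
Layer cycle: 2.6667 + 14.6 → 17.2667 s.
Build time = 2967 × 17.2667 = 51230.2989 s = 14.23 hours.

14.23 hours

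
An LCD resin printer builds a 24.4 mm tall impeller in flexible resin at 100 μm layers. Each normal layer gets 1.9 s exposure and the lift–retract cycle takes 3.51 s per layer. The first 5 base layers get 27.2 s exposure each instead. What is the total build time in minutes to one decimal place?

24.1 minutes

Layers = ⌈24.4/0.1⌉ = 244.
Bottom layers = 5 × (27.2 + 3.51) = 153.55 s.
Regular layers: 239 × (1.9 + 3.51) → 1292.99 s.
Total = 153.55 + 1292.99 = 1446.54 s = 24.1 minutes.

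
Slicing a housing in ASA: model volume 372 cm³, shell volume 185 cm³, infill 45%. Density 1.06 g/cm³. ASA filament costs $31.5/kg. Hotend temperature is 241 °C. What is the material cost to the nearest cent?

Infill region = 372 − 185, so 187 cm³.
Infill volume: 0.45 × 187 → 84.15 cm³.
Deposited volume = 185 + 84.15 = 269.15 cm³.
Mass = 269.15 × 1.06 = 285.299 g.
At $31.5/kg: 285.299/1000 × 31.5 = $8.99.

$8.99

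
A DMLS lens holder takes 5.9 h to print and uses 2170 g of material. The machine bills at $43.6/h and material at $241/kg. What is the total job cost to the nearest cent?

Time charge = 43.6 × 5.9 = $257.24.
Material cost = 241 × 2170/1000, so $522.97.
Job cost: 257.24 + 522.97 = $780.21.

$780.21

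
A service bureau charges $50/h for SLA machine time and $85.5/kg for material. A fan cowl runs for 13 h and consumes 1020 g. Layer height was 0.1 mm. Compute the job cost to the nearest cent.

$737.21

Machine cost = 50 × 13 = $650.00.
Material charge: 85.5 × 1020/1000 → $87.21.
Total = 650.00 + 87.21 = $737.21.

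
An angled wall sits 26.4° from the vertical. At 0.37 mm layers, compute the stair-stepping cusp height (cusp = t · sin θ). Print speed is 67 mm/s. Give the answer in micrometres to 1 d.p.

164.5 μm

Cusp = layer height × sin(26.4°) = 0.37 × 0.4446 = 0.164502 mm = 164.5 μm.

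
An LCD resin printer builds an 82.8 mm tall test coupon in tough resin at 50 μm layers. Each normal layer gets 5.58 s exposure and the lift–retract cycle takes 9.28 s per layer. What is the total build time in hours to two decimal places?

6.84 hours

Layer count = ceil(82.8 / 0.05) = 1656.
Per-layer time = 5.58 + 9.28, so 14.86 s.
Build time: 1656 × 14.86 s = 24608.16 s, i.e. 6.84 hours.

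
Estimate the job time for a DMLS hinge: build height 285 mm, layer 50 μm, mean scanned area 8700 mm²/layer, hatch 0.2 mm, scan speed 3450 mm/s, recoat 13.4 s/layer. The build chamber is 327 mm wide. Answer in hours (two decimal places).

41.18 hours

Layer count = ceil(285 / 0.05) = 5700.
Scan path per layer: 8700 / 0.2 → 43500 mm.
Laser time per layer = 43500 / 3450 = 12.6087 s.
Layer cycle = 12.6087 + 13.4, so 26.0087 s.
Total: 5700 × 26.0087 s = 148249.59 s → 41.18 hours.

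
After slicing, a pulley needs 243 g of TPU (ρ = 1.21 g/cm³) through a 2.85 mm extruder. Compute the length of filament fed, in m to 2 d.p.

31.48 m

Volume = 243 g / 1.21 g·cm⁻³ = 200.8264 cm³ = 200826.4 mm³.
Filament cross-section = π × (2.85/2)² = 6.3794 mm².
Length = 200826.4 / 6.3794 = 31480.45 mm = 31.48 m.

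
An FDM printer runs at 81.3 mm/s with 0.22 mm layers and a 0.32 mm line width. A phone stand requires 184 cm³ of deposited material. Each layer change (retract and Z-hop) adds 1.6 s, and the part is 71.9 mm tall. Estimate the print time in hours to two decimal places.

Extrusion cross-section = 0.22 × 0.32, so 0.0704 mm².
Path length: 184000 mm³ / 0.0704 mm² → 2613636.4 mm.
Time extruding: 2613636.4 / 81.3 → 32148 s.
Layer count = ceil(71.9 / 0.22) = 327.
Z-hop total: 327 × 1.6 → 523.2 s.
Altogether 32148 + 523.2 = 32671.2 s, i.e. 9.08 hours.

9.08 hours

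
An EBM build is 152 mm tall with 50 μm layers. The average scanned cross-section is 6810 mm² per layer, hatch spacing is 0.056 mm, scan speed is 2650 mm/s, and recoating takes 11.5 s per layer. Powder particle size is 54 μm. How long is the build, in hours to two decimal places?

48.46 hours

Number of layers: 152 / 0.05 → 3040 (rounded up).
Scan path per layer = 6810 / 0.056 = 121607.1 mm.
Per-layer scan time = 121607.1 / 2650, so 45.8895 s.
Layer cycle = 45.8895 + 11.5 = 57.3895 s.
Total: 3040 × 57.3895 s = 174464.08 s → 48.46 hours.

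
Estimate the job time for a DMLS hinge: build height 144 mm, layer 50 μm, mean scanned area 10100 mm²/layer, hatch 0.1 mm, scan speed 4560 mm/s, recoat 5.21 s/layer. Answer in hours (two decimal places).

Layers = ⌈144/0.05⌉ = 2880.
Hatch length per layer = 10100 / 0.1, so 101000 mm.
Scan time per layer = 101000 / 4560, so 22.1491 s.
Layer cycle = 22.1491 + 5.21, so 27.3591 s.
Build time = 2880 × 27.3591 = 78794.208 s = 21.89 hours.

21.89 hours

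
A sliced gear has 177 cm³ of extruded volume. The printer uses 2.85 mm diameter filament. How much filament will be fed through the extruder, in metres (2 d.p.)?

27.75 m

Filament cross-section = π × (2.85/2)² = 6.3794 mm².
Length = 177 cm³ / 6.3794 mm² = 177000 / 6.3794 = 27745.56 mm = 27.75 m.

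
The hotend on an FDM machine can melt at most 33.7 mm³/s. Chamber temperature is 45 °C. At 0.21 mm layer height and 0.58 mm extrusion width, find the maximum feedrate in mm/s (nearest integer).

Extrusion cross-section: 0.21 × 0.58 → 0.1218 mm².
Max speed = 33.7 / 0.1218 = 276.68 ≈ 277 mm/s.

277 mm/s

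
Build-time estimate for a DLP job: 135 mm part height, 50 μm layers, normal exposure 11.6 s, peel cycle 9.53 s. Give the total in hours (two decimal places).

15.85 hours

Number of layers: 135 / 0.05 → 2700 (rounded up).
Per-layer time = 11.6 + 9.53 = 21.13 s.
Total = 2700 × 21.13 = 57051 s = 15.85 hours.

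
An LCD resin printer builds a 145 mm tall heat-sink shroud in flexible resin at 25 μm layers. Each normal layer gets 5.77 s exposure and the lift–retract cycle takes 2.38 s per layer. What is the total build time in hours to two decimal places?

13.13 hours

Number of layers: 145 / 0.025 → 5800 (rounded up).
Per-layer time = 5.77 + 2.38, so 8.15 s.
Build time: 5800 × 8.15 s = 47270 s, i.e. 13.13 hours.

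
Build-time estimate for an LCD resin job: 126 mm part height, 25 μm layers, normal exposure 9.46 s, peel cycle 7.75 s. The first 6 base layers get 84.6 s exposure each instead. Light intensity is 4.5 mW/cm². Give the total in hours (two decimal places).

24.22 hours

Number of layers: 126 / 0.025 → 5040 (rounded up).
Bottom layers = 6 × (84.6 + 7.75), so 554.1 s.
Regular layers = 5034 × (9.46 + 7.75), so 86635.14 s.
Total = 554.1 + 86635.14 = 87189.24 s = 24.22 hours.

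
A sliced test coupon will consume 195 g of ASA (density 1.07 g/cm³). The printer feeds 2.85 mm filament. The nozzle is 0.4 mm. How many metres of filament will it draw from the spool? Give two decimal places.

28.57 m

Extruded volume: 195/1.07 = 182.243 cm³ (182243 mm³).
Filament cross-section = π × (2.85/2)² = 6.3794 mm².
L = V/A = 182243/6.3794 = 28567.42 mm → 28.57 m.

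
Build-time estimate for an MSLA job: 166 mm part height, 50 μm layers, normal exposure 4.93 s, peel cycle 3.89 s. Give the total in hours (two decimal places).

8.13 hours

Layers = ⌈166/0.05⌉ = 3320.
Each layer takes: 4.93 + 3.89 → 8.82 s.
Total = 3320 × 8.82 = 29282.4 s = 8.13 hours.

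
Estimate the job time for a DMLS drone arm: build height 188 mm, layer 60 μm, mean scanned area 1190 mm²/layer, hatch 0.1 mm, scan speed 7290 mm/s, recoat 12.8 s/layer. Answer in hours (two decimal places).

Number of layers: 188 / 0.06 → 3134 (rounded up).
Scan path per layer = 1190 / 0.1, so 11900 mm.
Scan time per layer: 11900 / 7290 → 1.6324 s.
Per-layer time = 1.6324 + 12.8 = 14.4324 s.
Build time = 3134 × 14.4324 = 45231.1416 s = 12.56 hours.

12.56 hours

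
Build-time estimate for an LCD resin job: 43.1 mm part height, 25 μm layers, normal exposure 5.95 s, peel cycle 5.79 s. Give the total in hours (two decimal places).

5.62 hours

Number of layers: 43.1 / 0.025 → 1724 (rounded up).
Cycle time: 5.95 + 5.79 → 11.74 s.
Build time: 1724 × 11.74 s = 20239.76 s, i.e. 5.62 hours.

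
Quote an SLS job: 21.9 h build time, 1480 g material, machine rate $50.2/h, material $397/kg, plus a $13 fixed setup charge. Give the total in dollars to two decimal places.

Machine cost = 50.2 × 21.9, so $1099.38.
Feedstock cost: 397 × 1480/1000 → $587.56.
Adding setup: 1099.38 + 587.56 + 13 → $1699.94.

$1699.94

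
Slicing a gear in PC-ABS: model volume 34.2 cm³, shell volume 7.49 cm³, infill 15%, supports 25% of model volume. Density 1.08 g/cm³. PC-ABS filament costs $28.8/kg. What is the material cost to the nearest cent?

$0.62

Infill region = 34.2 − 7.49 = 26.71 cm³.
Deposited infill = 0.15 × 26.71, so 4.0065 cm³.
Support = 0.25 × 34.2, so 8.55 cm³.
Total extruded: 7.49 + 4.0065 + 8.55 → 20.0465 cm³.
Mass = 20.0465 × 1.08, so 21.65022 g.
Cost = 21.65022 g / 1000 × $28.8/kg = $0.62.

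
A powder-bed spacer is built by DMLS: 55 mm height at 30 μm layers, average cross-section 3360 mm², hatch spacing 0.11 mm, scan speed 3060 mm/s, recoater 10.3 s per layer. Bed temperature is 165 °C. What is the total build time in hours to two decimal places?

10.33 hours

Layers = ⌈55/0.03⌉ = 1834.
Hatch length per layer: 3360 / 0.11 → 30545.5 mm.
Laser time per layer: 30545.5 / 3060 → 9.9822 s.
Layer cycle = 9.9822 + 10.3, so 20.2822 s.
Build time = 1834 × 20.2822 = 37197.5548 s = 10.33 hours.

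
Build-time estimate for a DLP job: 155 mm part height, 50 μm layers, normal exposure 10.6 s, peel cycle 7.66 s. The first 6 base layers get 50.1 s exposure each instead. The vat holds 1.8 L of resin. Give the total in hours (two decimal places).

Number of layers: 155 / 0.05 → 3100 (rounded up).
Bottom layers = 6 × (50.1 + 7.66) = 346.56 s.
Normal layers = 3094 × (10.6 + 7.66) = 56496.44 s.
Sum: 346.56 + 56496.44 = 56843 s → 15.79 hours.

15.79 hours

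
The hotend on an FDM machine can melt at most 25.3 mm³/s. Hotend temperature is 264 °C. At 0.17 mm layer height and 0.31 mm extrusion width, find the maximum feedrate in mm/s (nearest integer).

480 mm/s

Extrusion cross-section = 0.17 × 0.31 = 0.0527 mm².
Max speed = 25.3 / 0.0527 = 480.08 ≈ 480 mm/s.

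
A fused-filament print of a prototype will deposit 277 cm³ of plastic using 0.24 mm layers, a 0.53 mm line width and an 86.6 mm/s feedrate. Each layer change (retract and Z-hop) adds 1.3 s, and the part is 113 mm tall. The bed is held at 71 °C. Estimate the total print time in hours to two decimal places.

Bead cross-section = 0.24 × 0.53, so 0.1272 mm².
Total extruded path = 277000/0.1272 = 2177673 mm.
Print-move time: 2177673 / 86.6 → 25146.3 s.
Number of layers: 113 / 0.24 → 471 (rounded up).
Layer-change overhead: 471 × 1.3 → 612.3 s.
Altogether 25146.3 + 612.3 = 25758.6 s, i.e. 7.16 hours.

7.16 hours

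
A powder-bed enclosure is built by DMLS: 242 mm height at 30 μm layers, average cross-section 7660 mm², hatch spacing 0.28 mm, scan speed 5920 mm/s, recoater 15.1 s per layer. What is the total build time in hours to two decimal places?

44.19 hours

Layer count = ceil(242 / 0.03) = 8067.
Hatch length per layer = 7660 / 0.28, so 27357.1 mm.
Scan time per layer = 27357.1 / 5920 = 4.6211 s.
Time per layer = 4.6211 + 15.1 = 19.7211 s.
8067 layers × 19.7211 s/layer = 159090.1137 s, i.e. 44.19 hours.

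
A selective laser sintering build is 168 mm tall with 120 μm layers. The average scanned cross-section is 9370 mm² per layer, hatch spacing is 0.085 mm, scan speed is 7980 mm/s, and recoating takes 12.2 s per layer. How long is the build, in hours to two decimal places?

10.12 hours

Layers = ⌈168/0.12⌉ = 1400.
Scan path per layer = 9370 / 0.085 = 110235.3 mm.
Scan time per layer = 110235.3 / 7980, so 13.8139 s.
Per-layer time = 13.8139 + 12.2 = 26.0139 s.
Build time = 1400 × 26.0139 = 36419.46 s = 10.12 hours.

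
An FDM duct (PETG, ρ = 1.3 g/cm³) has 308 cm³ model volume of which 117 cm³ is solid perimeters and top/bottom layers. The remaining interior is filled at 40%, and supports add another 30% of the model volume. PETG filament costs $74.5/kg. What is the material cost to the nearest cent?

Infill region = 308 − 117 = 191 cm³.
Deposited infill = 0.40 × 191 = 76.4 cm³.
Support: 0.30 × 308 → 92.4 cm³.
Total printed volume = 117 + 76.4 + 92.4, so 285.8 cm³.
Mass = 285.8 × 1.3, so 371.54 g.
At $74.5/kg: 371.54/1000 × 74.5 = $27.68.

$27.68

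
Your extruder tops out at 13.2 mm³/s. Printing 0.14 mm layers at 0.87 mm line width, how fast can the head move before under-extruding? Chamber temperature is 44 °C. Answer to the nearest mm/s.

Extrusion cross-section = 0.14 × 0.87 = 0.1218 mm².
v_max = Q/A = 13.2/0.1218 = 108.37 mm/s → 108 mm/s.

108 mm/s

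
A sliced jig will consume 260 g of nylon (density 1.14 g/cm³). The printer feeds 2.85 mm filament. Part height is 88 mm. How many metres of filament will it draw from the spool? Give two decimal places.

35.75 m

Extruded volume: 260/1.14 = 228.0702 cm³ (228070.2 mm³).
A = π r² = π × 1.425² = 6.3794 mm².
L = V/A = 228070.2/6.3794 = 35751.04 mm → 35.75 m.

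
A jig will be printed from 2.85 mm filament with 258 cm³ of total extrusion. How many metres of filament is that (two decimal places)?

A = π r² = π × 1.425² = 6.3794 mm².
L = 258000 mm³ / 6.3794 mm² = 40442.67 mm, i.e. 40.44 m.

40.44 m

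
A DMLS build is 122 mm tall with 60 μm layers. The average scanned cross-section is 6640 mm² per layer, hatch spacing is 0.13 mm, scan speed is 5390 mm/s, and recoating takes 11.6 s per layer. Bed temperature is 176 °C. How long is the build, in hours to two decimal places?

11.91 hours

Number of layers: 122 / 0.06 → 2034 (rounded up).
Hatch length per layer: 6640 / 0.13 → 51076.9 mm.
Scan time per layer = 51076.9 / 5390 = 9.4762 s.
Layer cycle: 9.4762 + 11.6 → 21.0762 s.
2034 layers × 21.0762 s/layer = 42868.9908 s, i.e. 11.91 hours.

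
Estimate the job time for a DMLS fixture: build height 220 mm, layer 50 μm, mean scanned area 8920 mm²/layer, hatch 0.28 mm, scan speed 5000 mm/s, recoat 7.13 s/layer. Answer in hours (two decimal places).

Number of layers: 220 / 0.05 → 4400 (rounded up).
Hatch length per layer = 8920 / 0.28 = 31857.1 mm.
Laser time per layer: 31857.1 / 5000 → 6.3714 s.
Time per layer: 6.3714 + 7.13 → 13.5014 s.
4400 layers × 13.5014 s/layer = 59406.16 s, i.e. 16.50 hours.

16.50 hours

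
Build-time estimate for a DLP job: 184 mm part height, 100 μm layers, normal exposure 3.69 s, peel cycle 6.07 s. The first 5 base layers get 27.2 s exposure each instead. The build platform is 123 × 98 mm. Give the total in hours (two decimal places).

5.02 hours

Layer count = ceil(184 / 0.1) = 1840.
Burn-in layers = 5 × (27.2 + 6.07), so 166.35 s.
Regular layers = 1835 × (3.69 + 6.07) = 17909.6 s.
Sum: 166.35 + 17909.6 = 18075.95 s → 5.02 hours.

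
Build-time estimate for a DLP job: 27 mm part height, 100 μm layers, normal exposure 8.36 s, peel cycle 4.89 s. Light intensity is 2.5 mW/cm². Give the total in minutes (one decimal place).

Layers = ⌈27/0.1⌉ = 270.
Per-layer time = 8.36 + 4.89 = 13.25 s.
Build time: 270 × 13.25 s = 3577.5 s, i.e. 59.6 minutes.

59.6 minutes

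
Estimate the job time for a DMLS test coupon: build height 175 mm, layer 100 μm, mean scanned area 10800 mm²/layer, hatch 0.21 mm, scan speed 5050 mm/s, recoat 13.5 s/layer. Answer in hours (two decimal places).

Layers = ⌈175/0.1⌉ = 1750.
Hatch length per layer: 10800 / 0.21 → 51428.6 mm.
Laser time per layer = 51428.6 / 5050, so 10.1839 s.
Layer cycle = 10.1839 + 13.5 = 23.6839 s.
Build time = 1750 × 23.6839 = 41446.825 s = 11.51 hours.

11.51 hours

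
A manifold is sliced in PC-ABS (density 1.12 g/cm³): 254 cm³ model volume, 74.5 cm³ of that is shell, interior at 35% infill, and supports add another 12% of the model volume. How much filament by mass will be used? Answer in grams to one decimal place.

187.9 g

Infill region: 254 − 74.5 → 179.5 cm³.
Deposited infill = 0.35 × 179.5 = 62.825 cm³.
Support: 0.12 × 254 → 30.48 cm³.
Total printed volume = 74.5 + 62.825 + 30.48, so 167.805 cm³.
Mass: 167.805 × 1.12 → 187.9416 g.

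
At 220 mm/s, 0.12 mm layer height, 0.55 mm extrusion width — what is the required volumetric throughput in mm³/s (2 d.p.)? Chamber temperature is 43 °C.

Bead cross-section = 0.12 × 0.55, so 0.066 mm².
Q = v·A = 220 × 0.066 = 14.52 mm³/s.

14.52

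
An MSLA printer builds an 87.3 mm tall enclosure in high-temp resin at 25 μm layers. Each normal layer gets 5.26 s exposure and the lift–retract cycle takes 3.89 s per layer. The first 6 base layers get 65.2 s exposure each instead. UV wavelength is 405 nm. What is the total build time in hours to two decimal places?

Layers = ⌈87.3/0.025⌉ = 3492.
Burn-in layers = 6 × (65.2 + 3.89), so 414.54 s.
Remaining layers: 3486 × (5.26 + 3.89) → 31896.9 s.
Total = 414.54 + 31896.9 = 32311.44 s = 8.98 hours.

8.98 hours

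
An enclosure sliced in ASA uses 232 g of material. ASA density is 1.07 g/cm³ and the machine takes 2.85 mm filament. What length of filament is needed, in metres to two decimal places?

33.99 m

Volume = 232 g / 1.07 g·cm⁻³ = 216.8224 cm³ = 216822.4 mm³.
Filament cross-section = π × (2.85/2)² = 6.3794 mm².
L = V/A = 216822.4/6.3794 = 33987.9 mm → 33.99 m.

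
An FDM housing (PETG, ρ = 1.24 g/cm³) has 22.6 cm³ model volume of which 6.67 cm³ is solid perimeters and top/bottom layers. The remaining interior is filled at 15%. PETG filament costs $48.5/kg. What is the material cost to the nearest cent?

$0.54

Interior volume = 22.6 − 6.67, so 15.93 cm³.
Infill volume: 0.15 × 15.93 → 2.3895 cm³.
Total extruded = 6.67 + 2.3895, so 9.0595 cm³.
Mass = 9.0595 × 1.24 = 11.23378 g.
Cost = 11.23378 g / 1000 × $48.5/kg = $0.54.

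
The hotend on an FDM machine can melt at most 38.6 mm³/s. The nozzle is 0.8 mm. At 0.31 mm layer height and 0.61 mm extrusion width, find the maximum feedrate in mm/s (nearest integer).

204 mm/s

Bead cross-section: 0.31 × 0.61 → 0.1891 mm².
Max speed = 38.6 / 0.1891 = 204.12 ≈ 204 mm/s.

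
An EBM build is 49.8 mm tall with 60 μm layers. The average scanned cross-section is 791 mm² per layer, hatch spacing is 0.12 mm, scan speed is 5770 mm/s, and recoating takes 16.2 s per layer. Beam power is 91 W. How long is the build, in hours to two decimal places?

4.00 hours

Layer count = ceil(49.8 / 0.06) = 830.
Hatch length per layer = 791 / 0.12, so 6591.7 mm.
Beam time per layer = 6591.7 / 5770 = 1.1424 s.
Time per layer = 1.1424 + 16.2, so 17.3424 s.
Build time = 830 × 17.3424 = 14394.192 s = 4.00 hours.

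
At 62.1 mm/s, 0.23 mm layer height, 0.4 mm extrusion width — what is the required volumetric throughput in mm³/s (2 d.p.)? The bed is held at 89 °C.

5.71

A = 0.23 × 0.4 = 0.092 mm².
Q = v·A = 62.1 × 0.092 = 5.71 mm³/s.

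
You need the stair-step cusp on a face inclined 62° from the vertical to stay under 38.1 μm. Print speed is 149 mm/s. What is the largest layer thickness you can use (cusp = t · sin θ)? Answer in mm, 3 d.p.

t = h_c / sin θ = 0.0381 / 0.8829 = 0.043 mm.

0.043 mm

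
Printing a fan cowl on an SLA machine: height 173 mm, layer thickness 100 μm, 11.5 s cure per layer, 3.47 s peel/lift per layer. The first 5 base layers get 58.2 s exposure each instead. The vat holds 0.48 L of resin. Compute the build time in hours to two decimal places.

Number of layers: 173 / 0.1 → 1730 (rounded up).
Base layers: 5 × (58.2 + 3.47) → 308.35 s.
Normal layers = 1725 × (11.5 + 3.47) = 25823.25 s.
Sum: 308.35 + 25823.25 = 26131.6 s → 7.26 hours.

7.26 hours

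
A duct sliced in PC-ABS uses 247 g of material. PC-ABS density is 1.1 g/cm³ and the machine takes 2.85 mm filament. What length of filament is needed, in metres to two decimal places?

35.20 m

Extruded volume: 247/1.1 = 224.5455 cm³ (224545.5 mm³).
Filament cross-section = π × (2.85/2)² = 6.3794 mm².
L = V/A = 224545.5/6.3794 = 35198.53 mm → 35.20 m.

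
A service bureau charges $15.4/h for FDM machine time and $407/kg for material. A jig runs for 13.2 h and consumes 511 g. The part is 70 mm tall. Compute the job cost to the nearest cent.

$411.26

Time charge: 15.4 × 13.2 → $203.28.
Material cost: 407 × 511/1000 → $207.977.
Job cost: 203.28 + 207.977 = 411.257 ≈ $411.26.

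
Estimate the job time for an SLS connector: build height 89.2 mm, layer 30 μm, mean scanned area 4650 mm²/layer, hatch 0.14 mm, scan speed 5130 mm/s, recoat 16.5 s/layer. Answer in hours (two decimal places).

18.98 hours

Layers = ⌈89.2/0.03⌉ = 2974.
Per-layer scan distance: 4650 / 0.14 → 33214.3 mm.
Per-layer scan time = 33214.3 / 5130 = 6.4745 s.
Layer cycle = 6.4745 + 16.5 = 22.9745 s.
Total: 2974 × 22.9745 s = 68326.163 s → 18.98 hours.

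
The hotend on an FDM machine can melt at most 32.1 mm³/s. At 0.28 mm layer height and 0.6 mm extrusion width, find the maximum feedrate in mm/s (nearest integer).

Bead cross-section = 0.28 × 0.6, so 0.168 mm².
Max speed = 32.1 / 0.168 = 191.07 ≈ 191 mm/s.

191 mm/s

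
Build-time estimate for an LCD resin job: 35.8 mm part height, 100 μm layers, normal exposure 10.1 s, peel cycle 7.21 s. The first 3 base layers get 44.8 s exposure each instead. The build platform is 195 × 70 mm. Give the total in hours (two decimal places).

Number of layers: 35.8 / 0.1 → 358 (rounded up).
Bottom layers = 3 × (44.8 + 7.21) = 156.03 s.
Normal layers: 355 × (10.1 + 7.21) → 6145.05 s.
Total = 156.03 + 6145.05 = 6301.08 s = 1.75 hours.

1.75 hours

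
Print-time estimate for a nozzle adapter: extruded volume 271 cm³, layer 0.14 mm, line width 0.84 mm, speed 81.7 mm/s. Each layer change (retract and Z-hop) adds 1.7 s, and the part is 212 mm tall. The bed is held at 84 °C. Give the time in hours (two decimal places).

Line area: 0.14 × 0.84 → 0.1176 mm².
Total extruded path = 271000/0.1176 = 2304421.8 mm.
Time extruding = 2304421.8 / 81.7 = 28205.9 s.
Layer count = ceil(212 / 0.14) = 1515.
Z-hop total = 1515 × 1.7 = 2575.5 s.
Altogether 28205.9 + 2575.5 = 30781.4 s, i.e. 8.55 hours.

8.55 hours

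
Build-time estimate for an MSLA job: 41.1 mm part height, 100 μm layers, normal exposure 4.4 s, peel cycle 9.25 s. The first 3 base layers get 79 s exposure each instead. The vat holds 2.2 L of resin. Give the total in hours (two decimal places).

Number of layers: 41.1 / 0.1 → 411 (rounded up).
Base layers = 3 × (79 + 9.25), so 264.75 s.
Normal layers = 408 × (4.4 + 9.25), so 5569.2 s.
Total = 264.75 + 5569.2 = 5833.95 s = 1.62 hours.

1.62 hours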